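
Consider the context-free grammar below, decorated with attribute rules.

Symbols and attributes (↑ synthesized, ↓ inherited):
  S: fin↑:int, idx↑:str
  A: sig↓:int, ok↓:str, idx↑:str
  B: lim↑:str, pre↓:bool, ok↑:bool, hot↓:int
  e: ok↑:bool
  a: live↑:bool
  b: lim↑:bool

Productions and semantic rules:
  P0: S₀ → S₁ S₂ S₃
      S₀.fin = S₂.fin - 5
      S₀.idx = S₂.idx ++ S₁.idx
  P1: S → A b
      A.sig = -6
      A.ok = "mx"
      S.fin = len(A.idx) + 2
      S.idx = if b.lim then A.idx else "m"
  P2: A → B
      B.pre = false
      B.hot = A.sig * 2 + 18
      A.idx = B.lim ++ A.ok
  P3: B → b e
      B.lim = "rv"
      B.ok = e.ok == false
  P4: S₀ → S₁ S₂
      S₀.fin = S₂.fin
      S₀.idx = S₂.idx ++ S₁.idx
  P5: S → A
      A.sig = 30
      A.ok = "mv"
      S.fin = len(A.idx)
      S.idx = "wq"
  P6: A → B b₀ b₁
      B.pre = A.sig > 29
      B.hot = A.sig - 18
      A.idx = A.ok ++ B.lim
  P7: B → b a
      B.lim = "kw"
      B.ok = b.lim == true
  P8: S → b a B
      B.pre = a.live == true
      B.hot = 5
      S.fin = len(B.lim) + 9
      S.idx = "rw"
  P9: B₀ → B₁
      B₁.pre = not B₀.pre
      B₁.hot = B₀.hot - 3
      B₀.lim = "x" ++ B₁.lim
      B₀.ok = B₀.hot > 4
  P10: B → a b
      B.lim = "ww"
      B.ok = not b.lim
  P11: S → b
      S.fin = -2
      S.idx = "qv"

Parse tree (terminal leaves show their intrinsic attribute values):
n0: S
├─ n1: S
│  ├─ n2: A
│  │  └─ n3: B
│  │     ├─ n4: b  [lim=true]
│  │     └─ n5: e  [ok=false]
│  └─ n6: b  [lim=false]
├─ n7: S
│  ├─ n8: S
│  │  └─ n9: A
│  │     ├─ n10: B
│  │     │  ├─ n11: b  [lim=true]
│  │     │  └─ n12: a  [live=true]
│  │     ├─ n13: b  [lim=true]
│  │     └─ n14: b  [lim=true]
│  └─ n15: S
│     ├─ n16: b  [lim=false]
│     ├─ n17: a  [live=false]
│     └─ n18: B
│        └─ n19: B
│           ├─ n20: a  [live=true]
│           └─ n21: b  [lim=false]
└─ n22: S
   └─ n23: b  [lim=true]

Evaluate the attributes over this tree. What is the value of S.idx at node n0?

1. n2.sig = -6  [-6]
2. n2.ok = "mx"  ["mx"]
3. n3.pre = false  [false]
4. n3.hot = 6  [A.sig * 2 + 18]
5. n4.lim = true  [terminal]
6. n5.ok = false  [terminal]
7. n3.lim = "rv"  ["rv"]
8. n3.ok = true  [e.ok == false]
9. n2.idx = "rvmx"  [B.lim ++ A.ok]
10. n6.lim = false  [terminal]
11. n1.fin = 6  [len(A.idx) + 2]
12. n1.idx = "m"  [if b.lim then A.idx else "m"]
13. n9.sig = 30  [30]
14. n9.ok = "mv"  ["mv"]
15. n10.pre = true  [A.sig > 29]
16. n10.hot = 12  [A.sig - 18]
17. n11.lim = true  [terminal]
18. n12.live = true  [terminal]
19. n10.lim = "kw"  ["kw"]
20. n10.ok = true  [b.lim == true]
21. n13.lim = true  [terminal]
22. n14.lim = true  [terminal]
23. n9.idx = "mvkw"  [A.ok ++ B.lim]
24. n8.fin = 4  [len(A.idx)]
25. n8.idx = "wq"  ["wq"]
26. n16.lim = false  [terminal]
27. n17.live = false  [terminal]
28. n18.pre = false  [a.live == true]
29. n18.hot = 5  [5]
30. n19.pre = true  [not B₀.pre]
31. n19.hot = 2  [B₀.hot - 3]
32. n20.live = true  [terminal]
33. n21.lim = false  [terminal]
34. n19.lim = "ww"  ["ww"]
35. n19.ok = true  [not b.lim]
36. n18.lim = "xww"  ["x" ++ B₁.lim]
37. n18.ok = true  [B₀.hot > 4]
38. n15.fin = 12  [len(B.lim) + 9]
39. n15.idx = "rw"  ["rw"]
40. n7.fin = 12  [S₂.fin]
41. n7.idx = "rwwq"  [S₂.idx ++ S₁.idx]
42. n23.lim = true  [terminal]
43. n22.fin = -2  [-2]
44. n22.idx = "qv"  ["qv"]
45. n0.fin = 7  [S₂.fin - 5]
46. n0.idx = "rwwqm"  [S₂.idx ++ S₁.idx]

"rwwqm"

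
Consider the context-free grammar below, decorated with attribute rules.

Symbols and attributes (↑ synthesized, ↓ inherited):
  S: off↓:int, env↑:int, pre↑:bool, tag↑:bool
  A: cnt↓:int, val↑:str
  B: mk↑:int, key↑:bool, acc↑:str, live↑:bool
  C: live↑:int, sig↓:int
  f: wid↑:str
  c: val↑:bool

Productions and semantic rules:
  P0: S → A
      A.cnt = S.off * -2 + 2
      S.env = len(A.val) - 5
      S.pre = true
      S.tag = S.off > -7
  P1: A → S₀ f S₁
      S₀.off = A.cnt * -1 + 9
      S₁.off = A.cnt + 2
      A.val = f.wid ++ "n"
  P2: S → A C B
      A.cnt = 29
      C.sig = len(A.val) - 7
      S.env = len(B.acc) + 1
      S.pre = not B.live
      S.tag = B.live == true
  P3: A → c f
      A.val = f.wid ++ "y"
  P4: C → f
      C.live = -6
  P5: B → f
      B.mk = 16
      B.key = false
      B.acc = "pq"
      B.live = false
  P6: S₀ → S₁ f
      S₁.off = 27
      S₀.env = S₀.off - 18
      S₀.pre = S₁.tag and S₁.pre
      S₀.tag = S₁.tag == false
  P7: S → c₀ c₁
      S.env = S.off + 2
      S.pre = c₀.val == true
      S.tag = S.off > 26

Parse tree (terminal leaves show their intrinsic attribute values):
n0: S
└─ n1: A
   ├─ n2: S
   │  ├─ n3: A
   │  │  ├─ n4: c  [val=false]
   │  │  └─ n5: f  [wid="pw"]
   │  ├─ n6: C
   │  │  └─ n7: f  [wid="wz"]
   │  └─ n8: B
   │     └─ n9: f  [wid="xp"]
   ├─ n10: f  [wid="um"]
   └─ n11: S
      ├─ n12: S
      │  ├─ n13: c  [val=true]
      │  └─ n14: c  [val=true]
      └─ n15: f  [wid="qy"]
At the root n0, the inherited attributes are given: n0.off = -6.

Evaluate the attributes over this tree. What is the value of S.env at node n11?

1. n0.off = -6  [given at root]
2. n1.cnt = 14  [S.off * -2 + 2]
3. n2.off = -5  [A.cnt * -1 + 9]
4. n3.cnt = 29  [29]
5. n4.val = false  [terminal]
6. n5.wid = "pw"  [terminal]
7. n3.val = "pwy"  [f.wid ++ "y"]
8. n6.sig = -4  [len(A.val) - 7]
9. n7.wid = "wz"  [terminal]
10. n6.live = -6  [-6]
11. n9.wid = "xp"  [terminal]
12. n8.mk = 16  [16]
13. n8.key = false  [false]
14. n8.acc = "pq"  ["pq"]
15. n8.live = false  [false]
16. n2.env = 3  [len(B.acc) + 1]
17. n2.pre = true  [not B.live]
18. n2.tag = false  [B.live == true]
19. n10.wid = "um"  [terminal]
20. n11.off = 16  [A.cnt + 2]
21. n12.off = 27  [27]
22. n13.val = true  [terminal]
23. n14.val = true  [terminal]
24. n12.env = 29  [S.off + 2]
25. n12.pre = true  [c₀.val == true]
26. n12.tag = true  [S.off > 26]
27. n15.wid = "qy"  [terminal]
28. n11.env = -2  [S₀.off - 18]
29. n11.pre = true  [S₁.tag and S₁.pre]
30. n11.tag = false  [S₁.tag == false]
31. n1.val = "umn"  [f.wid ++ "n"]
32. n0.env = -2  [len(A.val) - 5]
33. n0.pre = true  [true]
34. n0.tag = true  [S.off > -7]

-2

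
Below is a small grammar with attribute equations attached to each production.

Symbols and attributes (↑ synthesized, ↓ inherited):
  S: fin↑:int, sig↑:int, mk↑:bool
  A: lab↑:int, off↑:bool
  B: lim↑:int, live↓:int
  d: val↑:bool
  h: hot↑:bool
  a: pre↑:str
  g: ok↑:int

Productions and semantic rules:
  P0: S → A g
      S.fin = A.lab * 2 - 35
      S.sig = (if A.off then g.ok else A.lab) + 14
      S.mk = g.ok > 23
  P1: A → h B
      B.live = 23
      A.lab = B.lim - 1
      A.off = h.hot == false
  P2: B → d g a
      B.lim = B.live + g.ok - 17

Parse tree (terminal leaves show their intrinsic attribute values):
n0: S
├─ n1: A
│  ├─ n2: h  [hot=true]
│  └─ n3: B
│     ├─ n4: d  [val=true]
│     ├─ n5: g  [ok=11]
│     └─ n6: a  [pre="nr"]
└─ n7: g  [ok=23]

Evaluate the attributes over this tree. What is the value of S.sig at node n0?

30

1. n2.hot = true  [terminal]
2. n3.live = 23  [23]
3. n4.val = true  [terminal]
4. n5.ok = 11  [terminal]
5. n6.pre = "nr"  [terminal]
6. n3.lim = 17  [B.live + g.ok - 17]
7. n1.lab = 16  [B.lim - 1]
8. n1.off = false  [h.hot == false]
9. n7.ok = 23  [terminal]
10. n0.fin = -3  [A.lab * 2 - 35]
11. n0.sig = 30  [(if A.off then g.ok else A.lab) + 14]
12. n0.mk = false  [g.ok > 23]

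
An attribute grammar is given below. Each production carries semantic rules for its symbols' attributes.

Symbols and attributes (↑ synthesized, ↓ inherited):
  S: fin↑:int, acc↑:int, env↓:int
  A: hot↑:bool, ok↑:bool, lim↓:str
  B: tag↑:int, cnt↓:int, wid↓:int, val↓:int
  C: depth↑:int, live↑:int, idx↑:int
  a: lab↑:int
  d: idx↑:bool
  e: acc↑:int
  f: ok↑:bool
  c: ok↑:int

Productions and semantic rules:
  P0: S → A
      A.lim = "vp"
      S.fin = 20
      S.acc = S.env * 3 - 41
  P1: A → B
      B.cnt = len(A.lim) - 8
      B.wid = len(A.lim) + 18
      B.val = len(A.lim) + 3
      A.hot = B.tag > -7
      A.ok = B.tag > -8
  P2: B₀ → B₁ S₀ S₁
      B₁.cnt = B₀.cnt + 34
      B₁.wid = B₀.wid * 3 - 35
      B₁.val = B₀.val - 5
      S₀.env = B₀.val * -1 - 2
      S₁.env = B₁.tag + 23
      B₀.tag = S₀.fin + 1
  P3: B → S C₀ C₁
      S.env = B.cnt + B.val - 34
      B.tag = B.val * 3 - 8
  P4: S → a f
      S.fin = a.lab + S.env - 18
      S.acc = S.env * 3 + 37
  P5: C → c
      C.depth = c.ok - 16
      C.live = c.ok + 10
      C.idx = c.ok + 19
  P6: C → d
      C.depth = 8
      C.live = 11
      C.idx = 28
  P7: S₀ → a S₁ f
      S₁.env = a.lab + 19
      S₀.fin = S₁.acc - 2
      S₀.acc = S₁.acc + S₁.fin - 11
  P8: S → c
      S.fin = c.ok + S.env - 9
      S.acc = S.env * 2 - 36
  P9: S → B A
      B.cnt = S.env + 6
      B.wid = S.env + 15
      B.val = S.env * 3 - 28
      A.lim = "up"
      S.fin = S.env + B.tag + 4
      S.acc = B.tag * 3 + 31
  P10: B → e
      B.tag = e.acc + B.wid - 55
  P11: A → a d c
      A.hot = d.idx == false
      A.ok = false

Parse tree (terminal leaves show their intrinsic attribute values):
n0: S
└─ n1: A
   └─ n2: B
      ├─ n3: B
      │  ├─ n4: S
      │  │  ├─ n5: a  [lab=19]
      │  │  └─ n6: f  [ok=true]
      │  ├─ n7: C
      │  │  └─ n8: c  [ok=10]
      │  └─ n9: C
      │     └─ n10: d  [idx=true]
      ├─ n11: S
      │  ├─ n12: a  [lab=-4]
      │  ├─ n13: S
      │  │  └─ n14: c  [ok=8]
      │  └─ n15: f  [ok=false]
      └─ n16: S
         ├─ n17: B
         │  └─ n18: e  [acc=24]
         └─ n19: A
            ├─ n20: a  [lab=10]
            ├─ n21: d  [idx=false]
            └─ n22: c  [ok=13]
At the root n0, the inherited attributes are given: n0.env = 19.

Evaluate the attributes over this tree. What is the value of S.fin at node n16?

1. n0.env = 19  [given at root]
2. n1.lim = "vp"  ["vp"]
3. n2.cnt = -6  [len(A.lim) - 8]
4. n2.wid = 20  [len(A.lim) + 18]
5. n2.val = 5  [len(A.lim) + 3]
6. n3.cnt = 28  [B₀.cnt + 34]
7. n3.wid = 25  [B₀.wid * 3 - 35]
8. n3.val = 0  [B₀.val - 5]
9. n4.env = -6  [B.cnt + B.val - 34]
10. n5.lab = 19  [terminal]
11. n6.ok = true  [terminal]
12. n4.fin = -5  [a.lab + S.env - 18]
13. n4.acc = 19  [S.env * 3 + 37]
14. n8.ok = 10  [terminal]
15. n7.depth = -6  [c.ok - 16]
16. n7.live = 20  [c.ok + 10]
17. n7.idx = 29  [c.ok + 19]
18. n10.idx = true  [terminal]
19. n9.depth = 8  [8]
20. n9.live = 11  [11]
21. n9.idx = 28  [28]
22. n3.tag = -8  [B.val * 3 - 8]
23. n11.env = -7  [B₀.val * -1 - 2]
24. n12.lab = -4  [terminal]
25. n13.env = 15  [a.lab + 19]
26. n14.ok = 8  [terminal]
27. n13.fin = 14  [c.ok + S.env - 9]
28. n13.acc = -6  [S.env * 2 - 36]
29. n15.ok = false  [terminal]
30. n11.fin = -8  [S₁.acc - 2]
31. n11.acc = -3  [S₁.acc + S₁.fin - 11]
32. n16.env = 15  [B₁.tag + 23]
33. n17.cnt = 21  [S.env + 6]
34. n17.wid = 30  [S.env + 15]
35. n17.val = 17  [S.env * 3 - 28]
36. n18.acc = 24  [terminal]
37. n17.tag = -1  [e.acc + B.wid - 55]
38. n19.lim = "up"  ["up"]
39. n20.lab = 10  [terminal]
40. n21.idx = false  [terminal]
41. n22.ok = 13  [terminal]
42. n19.hot = true  [d.idx == false]
43. n19.ok = false  [false]
44. n16.fin = 18  [S.env + B.tag + 4]
45. n16.acc = 28  [B.tag * 3 + 31]
46. n2.tag = -7  [S₀.fin + 1]
47. n1.hot = false  [B.tag > -7]
48. n1.ok = true  [B.tag > -8]
49. n0.fin = 20  [20]
50. n0.acc = 16  [S.env * 3 - 41]

18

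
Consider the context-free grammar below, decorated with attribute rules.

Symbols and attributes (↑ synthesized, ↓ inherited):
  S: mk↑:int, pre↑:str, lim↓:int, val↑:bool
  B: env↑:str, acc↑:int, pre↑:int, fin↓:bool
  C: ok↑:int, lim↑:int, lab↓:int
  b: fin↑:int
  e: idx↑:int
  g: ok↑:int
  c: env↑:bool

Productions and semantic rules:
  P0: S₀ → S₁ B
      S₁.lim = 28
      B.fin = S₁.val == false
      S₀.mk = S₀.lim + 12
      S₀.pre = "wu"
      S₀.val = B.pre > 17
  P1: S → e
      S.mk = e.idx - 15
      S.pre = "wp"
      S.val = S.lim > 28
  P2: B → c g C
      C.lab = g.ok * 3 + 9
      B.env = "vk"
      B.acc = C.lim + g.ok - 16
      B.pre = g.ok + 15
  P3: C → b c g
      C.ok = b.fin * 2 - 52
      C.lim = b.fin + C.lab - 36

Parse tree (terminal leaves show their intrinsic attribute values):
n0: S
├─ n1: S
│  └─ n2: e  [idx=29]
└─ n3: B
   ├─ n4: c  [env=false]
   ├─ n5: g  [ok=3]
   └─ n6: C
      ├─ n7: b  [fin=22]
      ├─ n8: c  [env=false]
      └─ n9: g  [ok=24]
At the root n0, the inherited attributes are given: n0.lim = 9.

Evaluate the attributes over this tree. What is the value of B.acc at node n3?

1. n0.lim = 9  [given at root]
2. n1.lim = 28  [28]
3. n2.idx = 29  [terminal]
4. n1.mk = 14  [e.idx - 15]
5. n1.pre = "wp"  ["wp"]
6. n1.val = false  [S.lim > 28]
7. n3.fin = true  [S₁.val == false]
8. n4.env = false  [terminal]
9. n5.ok = 3  [terminal]
10. n6.lab = 18  [g.ok * 3 + 9]
11. n7.fin = 22  [terminal]
12. n8.env = false  [terminal]
13. n9.ok = 24  [terminal]
14. n6.ok = -8  [b.fin * 2 - 52]
15. n6.lim = 4  [b.fin + C.lab - 36]
16. n3.env = "vk"  ["vk"]
17. n3.acc = -9  [C.lim + g.ok - 16]
18. n3.pre = 18  [g.ok + 15]
19. n0.mk = 21  [S₀.lim + 12]
20. n0.pre = "wu"  ["wu"]
21. n0.val = true  [B.pre > 17]

-9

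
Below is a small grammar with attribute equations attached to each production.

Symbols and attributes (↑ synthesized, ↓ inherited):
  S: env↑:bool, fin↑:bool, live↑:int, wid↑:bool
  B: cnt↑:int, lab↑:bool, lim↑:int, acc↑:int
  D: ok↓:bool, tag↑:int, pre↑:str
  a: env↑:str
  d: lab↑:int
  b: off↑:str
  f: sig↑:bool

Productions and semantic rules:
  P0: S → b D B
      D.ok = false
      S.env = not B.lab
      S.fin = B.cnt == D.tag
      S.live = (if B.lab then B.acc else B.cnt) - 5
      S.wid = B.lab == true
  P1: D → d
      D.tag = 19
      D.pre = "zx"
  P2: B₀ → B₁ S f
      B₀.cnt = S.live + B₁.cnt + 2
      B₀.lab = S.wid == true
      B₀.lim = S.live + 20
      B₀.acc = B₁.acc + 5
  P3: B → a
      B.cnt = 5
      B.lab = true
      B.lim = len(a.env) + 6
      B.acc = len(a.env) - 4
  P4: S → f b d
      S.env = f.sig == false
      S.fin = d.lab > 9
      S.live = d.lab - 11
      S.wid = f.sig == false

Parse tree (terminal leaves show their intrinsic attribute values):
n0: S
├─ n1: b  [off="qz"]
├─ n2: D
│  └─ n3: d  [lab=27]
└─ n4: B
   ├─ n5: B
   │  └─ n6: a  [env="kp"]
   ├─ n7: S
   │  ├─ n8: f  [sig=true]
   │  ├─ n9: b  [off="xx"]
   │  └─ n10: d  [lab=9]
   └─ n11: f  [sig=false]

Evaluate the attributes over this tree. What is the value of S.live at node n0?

0

1. n1.off = "qz"  [terminal]
2. n2.ok = false  [false]
3. n3.lab = 27  [terminal]
4. n2.tag = 19  [19]
5. n2.pre = "zx"  ["zx"]
6. n6.env = "kp"  [terminal]
7. n5.cnt = 5  [5]
8. n5.lab = true  [true]
9. n5.lim = 8  [len(a.env) + 6]
10. n5.acc = -2  [len(a.env) - 4]
11. n8.sig = true  [terminal]
12. n9.off = "xx"  [terminal]
13. n10.lab = 9  [terminal]
14. n7.env = false  [f.sig == false]
15. n7.fin = false  [d.lab > 9]
16. n7.live = -2  [d.lab - 11]
17. n7.wid = false  [f.sig == false]
18. n11.sig = false  [terminal]
19. n4.cnt = 5  [S.live + B₁.cnt + 2]
20. n4.lab = false  [S.wid == true]
21. n4.lim = 18  [S.live + 20]
22. n4.acc = 3  [B₁.acc + 5]
23. n0.env = true  [not B.lab]
24. n0.fin = false  [B.cnt == D.tag]
25. n0.live = 0  [(if B.lab then B.acc else B.cnt) - 5]
26. n0.wid = false  [B.lab == true]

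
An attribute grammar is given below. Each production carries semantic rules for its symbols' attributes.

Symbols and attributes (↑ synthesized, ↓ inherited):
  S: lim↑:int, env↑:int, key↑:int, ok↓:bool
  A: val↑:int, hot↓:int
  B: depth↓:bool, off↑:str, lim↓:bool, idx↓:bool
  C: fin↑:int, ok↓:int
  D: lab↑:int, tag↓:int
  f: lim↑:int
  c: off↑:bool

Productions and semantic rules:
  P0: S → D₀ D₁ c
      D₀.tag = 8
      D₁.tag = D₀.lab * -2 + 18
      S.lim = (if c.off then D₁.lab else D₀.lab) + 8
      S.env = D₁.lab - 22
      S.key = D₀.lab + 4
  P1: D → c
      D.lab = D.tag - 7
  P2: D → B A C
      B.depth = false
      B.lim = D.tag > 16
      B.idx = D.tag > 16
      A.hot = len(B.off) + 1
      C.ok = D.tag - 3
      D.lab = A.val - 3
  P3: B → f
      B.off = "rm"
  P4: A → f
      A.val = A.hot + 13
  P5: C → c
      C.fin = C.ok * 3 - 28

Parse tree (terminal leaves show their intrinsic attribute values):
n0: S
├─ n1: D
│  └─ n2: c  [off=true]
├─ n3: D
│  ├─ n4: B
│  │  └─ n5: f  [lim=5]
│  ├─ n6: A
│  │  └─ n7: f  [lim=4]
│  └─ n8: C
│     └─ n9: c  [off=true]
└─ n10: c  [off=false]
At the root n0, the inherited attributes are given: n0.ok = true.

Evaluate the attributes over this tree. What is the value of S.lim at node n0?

1. n0.ok = true  [given at root]
2. n1.tag = 8  [8]
3. n2.off = true  [terminal]
4. n1.lab = 1  [D.tag - 7]
5. n3.tag = 16  [D₀.lab * -2 + 18]
6. n4.depth = false  [false]
7. n4.lim = false  [D.tag > 16]
8. n4.idx = false  [D.tag > 16]
9. n5.lim = 5  [terminal]
10. n4.off = "rm"  ["rm"]
11. n6.hot = 3  [len(B.off) + 1]
12. n7.lim = 4  [terminal]
13. n6.val = 16  [A.hot + 13]
14. n8.ok = 13  [D.tag - 3]
15. n9.off = true  [terminal]
16. n8.fin = 11  [C.ok * 3 - 28]
17. n3.lab = 13  [A.val - 3]
18. n10.off = false  [terminal]
19. n0.lim = 9  [(if c.off then D₁.lab else D₀.lab) + 8]
20. n0.env = -9  [D₁.lab - 22]
21. n0.key = 5  [D₀.lab + 4]

9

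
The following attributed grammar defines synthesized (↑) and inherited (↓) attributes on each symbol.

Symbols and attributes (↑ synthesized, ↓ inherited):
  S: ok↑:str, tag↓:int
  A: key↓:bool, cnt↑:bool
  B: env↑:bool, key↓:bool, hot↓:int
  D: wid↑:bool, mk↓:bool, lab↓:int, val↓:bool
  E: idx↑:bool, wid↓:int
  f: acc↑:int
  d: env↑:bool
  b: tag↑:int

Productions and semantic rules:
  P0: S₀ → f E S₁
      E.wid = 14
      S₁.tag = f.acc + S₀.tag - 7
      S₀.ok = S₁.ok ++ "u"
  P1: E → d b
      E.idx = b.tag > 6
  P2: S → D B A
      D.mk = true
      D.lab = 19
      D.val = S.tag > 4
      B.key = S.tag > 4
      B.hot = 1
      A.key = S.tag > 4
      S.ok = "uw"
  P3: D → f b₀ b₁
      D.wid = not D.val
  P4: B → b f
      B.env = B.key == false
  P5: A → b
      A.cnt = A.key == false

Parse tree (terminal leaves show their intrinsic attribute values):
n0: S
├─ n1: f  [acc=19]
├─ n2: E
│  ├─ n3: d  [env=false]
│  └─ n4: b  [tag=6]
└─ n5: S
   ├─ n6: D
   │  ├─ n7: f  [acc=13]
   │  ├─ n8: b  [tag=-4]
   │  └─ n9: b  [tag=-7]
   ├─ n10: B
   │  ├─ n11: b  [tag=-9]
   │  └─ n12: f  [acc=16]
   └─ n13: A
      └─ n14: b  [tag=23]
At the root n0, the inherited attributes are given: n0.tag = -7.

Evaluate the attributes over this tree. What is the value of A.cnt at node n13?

false

1. n0.tag = -7  [given at root]
2. n1.acc = 19  [terminal]
3. n2.wid = 14  [14]
4. n3.env = false  [terminal]
5. n4.tag = 6  [terminal]
6. n2.idx = false  [b.tag > 6]
7. n5.tag = 5  [f.acc + S₀.tag - 7]
8. n6.mk = true  [true]
9. n6.lab = 19  [19]
10. n6.val = true  [S.tag > 4]
11. n7.acc = 13  [terminal]
12. n8.tag = -4  [terminal]
13. n9.tag = -7  [terminal]
14. n6.wid = false  [not D.val]
15. n10.key = true  [S.tag > 4]
16. n10.hot = 1  [1]
17. n11.tag = -9  [terminal]
18. n12.acc = 16  [terminal]
19. n10.env = false  [B.key == false]
20. n13.key = true  [S.tag > 4]
21. n14.tag = 23  [terminal]
22. n13.cnt = false  [A.key == false]
23. n5.ok = "uw"  ["uw"]
24. n0.ok = "uwu"  [S₁.ok ++ "u"]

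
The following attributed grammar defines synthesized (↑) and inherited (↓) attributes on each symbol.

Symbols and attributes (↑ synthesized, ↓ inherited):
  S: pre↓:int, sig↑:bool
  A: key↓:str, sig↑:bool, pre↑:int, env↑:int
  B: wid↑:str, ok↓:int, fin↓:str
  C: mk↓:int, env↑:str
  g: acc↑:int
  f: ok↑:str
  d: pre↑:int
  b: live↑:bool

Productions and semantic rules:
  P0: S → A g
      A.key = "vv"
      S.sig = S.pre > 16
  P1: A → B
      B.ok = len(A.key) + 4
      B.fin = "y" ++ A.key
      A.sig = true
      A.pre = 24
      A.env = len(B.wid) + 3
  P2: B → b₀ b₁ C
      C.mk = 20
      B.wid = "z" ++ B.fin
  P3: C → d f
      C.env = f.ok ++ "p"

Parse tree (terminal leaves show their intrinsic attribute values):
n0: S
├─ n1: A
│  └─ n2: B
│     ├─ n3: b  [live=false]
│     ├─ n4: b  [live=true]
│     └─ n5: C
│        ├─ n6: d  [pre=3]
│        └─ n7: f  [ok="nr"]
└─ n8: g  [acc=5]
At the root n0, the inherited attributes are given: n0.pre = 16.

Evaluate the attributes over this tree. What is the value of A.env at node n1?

7

1. n0.pre = 16  [given at root]
2. n1.key = "vv"  ["vv"]
3. n2.ok = 6  [len(A.key) + 4]
4. n2.fin = "yvv"  ["y" ++ A.key]
5. n3.live = false  [terminal]
6. n4.live = true  [terminal]
7. n5.mk = 20  [20]
8. n6.pre = 3  [terminal]
9. n7.ok = "nr"  [terminal]
10. n5.env = "nrp"  [f.ok ++ "p"]
11. n2.wid = "zyvv"  ["z" ++ B.fin]
12. n1.sig = true  [true]
13. n1.pre = 24  [24]
14. n1.env = 7  [len(B.wid) + 3]
15. n8.acc = 5  [terminal]
16. n0.sig = false  [S.pre > 16]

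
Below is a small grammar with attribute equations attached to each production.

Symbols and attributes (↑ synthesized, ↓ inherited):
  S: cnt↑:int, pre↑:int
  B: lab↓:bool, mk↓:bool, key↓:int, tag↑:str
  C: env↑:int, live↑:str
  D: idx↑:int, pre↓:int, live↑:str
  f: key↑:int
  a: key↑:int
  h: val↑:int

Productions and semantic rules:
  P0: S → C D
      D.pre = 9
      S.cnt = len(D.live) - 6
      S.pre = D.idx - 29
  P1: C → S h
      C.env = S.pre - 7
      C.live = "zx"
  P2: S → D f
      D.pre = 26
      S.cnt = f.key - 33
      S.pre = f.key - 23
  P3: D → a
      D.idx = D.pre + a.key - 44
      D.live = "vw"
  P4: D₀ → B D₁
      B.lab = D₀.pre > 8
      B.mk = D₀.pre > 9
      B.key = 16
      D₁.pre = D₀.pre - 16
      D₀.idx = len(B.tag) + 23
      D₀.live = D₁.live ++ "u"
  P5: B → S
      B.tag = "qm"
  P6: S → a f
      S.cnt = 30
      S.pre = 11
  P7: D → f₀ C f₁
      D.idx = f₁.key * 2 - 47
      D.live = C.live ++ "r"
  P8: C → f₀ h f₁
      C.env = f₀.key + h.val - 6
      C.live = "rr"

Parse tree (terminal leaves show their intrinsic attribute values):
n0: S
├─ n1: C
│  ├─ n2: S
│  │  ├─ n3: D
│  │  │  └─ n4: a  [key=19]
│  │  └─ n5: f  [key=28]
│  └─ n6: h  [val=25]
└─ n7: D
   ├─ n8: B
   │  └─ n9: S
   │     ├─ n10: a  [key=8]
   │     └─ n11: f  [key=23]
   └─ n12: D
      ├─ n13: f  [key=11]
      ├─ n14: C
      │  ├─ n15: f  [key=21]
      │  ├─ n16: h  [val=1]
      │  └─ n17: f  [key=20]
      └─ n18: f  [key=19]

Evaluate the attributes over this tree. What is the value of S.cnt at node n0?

1. n3.pre = 26  [26]
2. n4.key = 19  [terminal]
3. n3.idx = 1  [D.pre + a.key - 44]
4. n3.live = "vw"  ["vw"]
5. n5.key = 28  [terminal]
6. n2.cnt = -5  [f.key - 33]
7. n2.pre = 5  [f.key - 23]
8. n6.val = 25  [terminal]
9. n1.env = -2  [S.pre - 7]
10. n1.live = "zx"  ["zx"]
11. n7.pre = 9  [9]
12. n8.lab = true  [D₀.pre > 8]
13. n8.mk = false  [D₀.pre > 9]
14. n8.key = 16  [16]
15. n10.key = 8  [terminal]
16. n11.key = 23  [terminal]
17. n9.cnt = 30  [30]
18. n9.pre = 11  [11]
19. n8.tag = "qm"  ["qm"]
20. n12.pre = -7  [D₀.pre - 16]
21. n13.key = 11  [terminal]
22. n15.key = 21  [terminal]
23. n16.val = 1  [terminal]
24. n17.key = 20  [terminal]
25. n14.env = 16  [f₀.key + h.val - 6]
26. n14.live = "rr"  ["rr"]
27. n18.key = 19  [terminal]
28. n12.idx = -9  [f₁.key * 2 - 47]
29. n12.live = "rrr"  [C.live ++ "r"]
30. n7.idx = 25  [len(B.tag) + 23]
31. n7.live = "rrru"  [D₁.live ++ "u"]
32. n0.cnt = -2  [len(D.live) - 6]
33. n0.pre = -4  [D.idx - 29]

-2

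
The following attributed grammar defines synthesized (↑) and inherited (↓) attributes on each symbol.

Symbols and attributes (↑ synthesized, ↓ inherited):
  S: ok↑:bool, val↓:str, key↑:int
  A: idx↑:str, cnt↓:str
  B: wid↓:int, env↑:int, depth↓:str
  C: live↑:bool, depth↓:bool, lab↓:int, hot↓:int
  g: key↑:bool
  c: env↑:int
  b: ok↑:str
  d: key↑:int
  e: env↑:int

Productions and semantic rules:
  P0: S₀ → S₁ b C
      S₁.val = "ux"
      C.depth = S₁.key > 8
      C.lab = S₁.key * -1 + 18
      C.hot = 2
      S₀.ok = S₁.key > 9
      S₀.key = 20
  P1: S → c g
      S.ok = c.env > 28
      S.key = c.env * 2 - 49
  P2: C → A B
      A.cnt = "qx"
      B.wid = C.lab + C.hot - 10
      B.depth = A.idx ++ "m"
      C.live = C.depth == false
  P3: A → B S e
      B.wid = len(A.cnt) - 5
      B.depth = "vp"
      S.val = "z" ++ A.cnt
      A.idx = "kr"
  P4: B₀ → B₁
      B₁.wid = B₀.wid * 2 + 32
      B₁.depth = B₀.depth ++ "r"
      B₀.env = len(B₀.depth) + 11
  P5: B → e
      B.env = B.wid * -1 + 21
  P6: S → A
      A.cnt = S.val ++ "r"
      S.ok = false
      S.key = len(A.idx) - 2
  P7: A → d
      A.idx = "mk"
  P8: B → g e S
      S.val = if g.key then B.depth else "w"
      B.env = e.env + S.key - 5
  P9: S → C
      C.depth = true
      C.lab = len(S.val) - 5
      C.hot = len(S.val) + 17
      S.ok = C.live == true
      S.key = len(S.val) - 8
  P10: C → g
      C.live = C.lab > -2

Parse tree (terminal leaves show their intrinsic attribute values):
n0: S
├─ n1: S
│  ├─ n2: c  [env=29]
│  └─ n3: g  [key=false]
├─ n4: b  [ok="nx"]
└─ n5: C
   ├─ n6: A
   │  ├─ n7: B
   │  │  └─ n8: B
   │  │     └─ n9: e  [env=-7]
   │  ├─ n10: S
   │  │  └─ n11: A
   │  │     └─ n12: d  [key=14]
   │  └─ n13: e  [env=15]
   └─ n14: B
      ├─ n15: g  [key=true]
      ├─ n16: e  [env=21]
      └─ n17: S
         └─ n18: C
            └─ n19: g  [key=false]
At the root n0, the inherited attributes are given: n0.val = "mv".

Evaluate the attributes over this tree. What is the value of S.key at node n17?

-5

1. n0.val = "mv"  [given at root]
2. n1.val = "ux"  ["ux"]
3. n2.env = 29  [terminal]
4. n3.key = false  [terminal]
5. n1.ok = true  [c.env > 28]
6. n1.key = 9  [c.env * 2 - 49]
7. n4.ok = "nx"  [terminal]
8. n5.depth = true  [S₁.key > 8]
9. n5.lab = 9  [S₁.key * -1 + 18]
10. n5.hot = 2  [2]
11. n6.cnt = "qx"  ["qx"]
12. n7.wid = -3  [len(A.cnt) - 5]
13. n7.depth = "vp"  ["vp"]
14. n8.wid = 26  [B₀.wid * 2 + 32]
15. n8.depth = "vpr"  [B₀.depth ++ "r"]
16. n9.env = -7  [terminal]
17. n8.env = -5  [B.wid * -1 + 21]
18. n7.env = 13  [len(B₀.depth) + 11]
19. n10.val = "zqx"  ["z" ++ A.cnt]
20. n11.cnt = "zqxr"  [S.val ++ "r"]
21. n12.key = 14  [terminal]
22. n11.idx = "mk"  ["mk"]
23. n10.ok = false  [false]
24. n10.key = 0  [len(A.idx) - 2]
25. n13.env = 15  [terminal]
26. n6.idx = "kr"  ["kr"]
27. n14.wid = 1  [C.lab + C.hot - 10]
28. n14.depth = "krm"  [A.idx ++ "m"]
29. n15.key = true  [terminal]
30. n16.env = 21  [terminal]
31. n17.val = "krm"  [if g.key then B.depth else "w"]
32. n18.depth = true  [true]
33. n18.lab = -2  [len(S.val) - 5]
34. n18.hot = 20  [len(S.val) + 17]
35. n19.key = false  [terminal]
36. n18.live = false  [C.lab > -2]
37. n17.ok = false  [C.live == true]
38. n17.key = -5  [len(S.val) - 8]
39. n14.env = 11  [e.env + S.key - 5]
40. n5.live = false  [C.depth == false]
41. n0.ok = false  [S₁.key > 9]
42. n0.key = 20  [20]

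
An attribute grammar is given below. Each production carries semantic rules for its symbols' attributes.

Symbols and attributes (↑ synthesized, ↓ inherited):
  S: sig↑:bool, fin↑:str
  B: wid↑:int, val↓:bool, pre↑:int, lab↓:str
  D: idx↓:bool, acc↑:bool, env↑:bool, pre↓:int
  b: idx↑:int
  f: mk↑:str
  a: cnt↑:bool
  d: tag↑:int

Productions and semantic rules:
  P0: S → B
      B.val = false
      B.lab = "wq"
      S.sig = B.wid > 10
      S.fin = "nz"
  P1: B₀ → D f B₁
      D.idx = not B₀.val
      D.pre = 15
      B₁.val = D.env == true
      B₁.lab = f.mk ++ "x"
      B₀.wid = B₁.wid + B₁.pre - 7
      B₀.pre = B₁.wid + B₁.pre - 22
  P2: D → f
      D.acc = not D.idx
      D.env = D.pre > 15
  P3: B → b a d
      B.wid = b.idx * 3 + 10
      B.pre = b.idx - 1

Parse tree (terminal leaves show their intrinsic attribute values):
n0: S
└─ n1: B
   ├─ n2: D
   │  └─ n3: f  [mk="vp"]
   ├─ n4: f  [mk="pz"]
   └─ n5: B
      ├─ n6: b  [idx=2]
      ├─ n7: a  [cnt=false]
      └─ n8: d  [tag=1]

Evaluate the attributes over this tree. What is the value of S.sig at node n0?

1. n1.val = false  [false]
2. n1.lab = "wq"  ["wq"]
3. n2.idx = true  [not B₀.val]
4. n2.pre = 15  [15]
5. n3.mk = "vp"  [terminal]
6. n2.acc = false  [not D.idx]
7. n2.env = false  [D.pre > 15]
8. n4.mk = "pz"  [terminal]
9. n5.val = false  [D.env == true]
10. n5.lab = "pzx"  [f.mk ++ "x"]
11. n6.idx = 2  [terminal]
12. n7.cnt = false  [terminal]
13. n8.tag = 1  [terminal]
14. n5.wid = 16  [b.idx * 3 + 10]
15. n5.pre = 1  [b.idx - 1]
16. n1.wid = 10  [B₁.wid + B₁.pre - 7]
17. n1.pre = -5  [B₁.wid + B₁.pre - 22]
18. n0.sig = false  [B.wid > 10]
19. n0.fin = "nz"  ["nz"]

false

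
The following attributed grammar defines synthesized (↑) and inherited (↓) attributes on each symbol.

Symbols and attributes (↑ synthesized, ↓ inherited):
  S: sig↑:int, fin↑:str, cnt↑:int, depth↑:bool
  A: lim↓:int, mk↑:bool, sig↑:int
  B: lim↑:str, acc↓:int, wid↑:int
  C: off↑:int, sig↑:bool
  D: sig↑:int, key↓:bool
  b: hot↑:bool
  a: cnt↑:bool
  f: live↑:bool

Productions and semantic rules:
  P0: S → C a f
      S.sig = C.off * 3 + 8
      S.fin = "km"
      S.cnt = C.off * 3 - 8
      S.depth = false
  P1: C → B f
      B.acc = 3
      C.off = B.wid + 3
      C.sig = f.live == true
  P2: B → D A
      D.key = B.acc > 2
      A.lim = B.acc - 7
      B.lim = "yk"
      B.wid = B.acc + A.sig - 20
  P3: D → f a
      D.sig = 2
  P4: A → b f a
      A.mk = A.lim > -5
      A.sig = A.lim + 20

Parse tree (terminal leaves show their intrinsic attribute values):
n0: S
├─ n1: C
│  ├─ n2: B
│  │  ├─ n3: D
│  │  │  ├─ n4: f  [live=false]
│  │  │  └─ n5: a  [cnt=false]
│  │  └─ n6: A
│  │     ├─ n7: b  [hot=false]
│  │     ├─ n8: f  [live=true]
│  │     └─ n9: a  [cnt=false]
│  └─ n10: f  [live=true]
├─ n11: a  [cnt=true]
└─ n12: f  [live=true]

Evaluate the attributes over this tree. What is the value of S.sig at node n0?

1. n2.acc = 3  [3]
2. n3.key = true  [B.acc > 2]
3. n4.live = false  [terminal]
4. n5.cnt = false  [terminal]
5. n3.sig = 2  [2]
6. n6.lim = -4  [B.acc - 7]
7. n7.hot = false  [terminal]
8. n8.live = true  [terminal]
9. n9.cnt = false  [terminal]
10. n6.mk = true  [A.lim > -5]
11. n6.sig = 16  [A.lim + 20]
12. n2.lim = "yk"  ["yk"]
13. n2.wid = -1  [B.acc + A.sig - 20]
14. n10.live = true  [terminal]
15. n1.off = 2  [B.wid + 3]
16. n1.sig = true  [f.live == true]
17. n11.cnt = true  [terminal]
18. n12.live = true  [terminal]
19. n0.sig = 14  [C.off * 3 + 8]
20. n0.fin = "km"  ["km"]
21. n0.cnt = -2  [C.off * 3 - 8]
22. n0.depth = false  [false]

14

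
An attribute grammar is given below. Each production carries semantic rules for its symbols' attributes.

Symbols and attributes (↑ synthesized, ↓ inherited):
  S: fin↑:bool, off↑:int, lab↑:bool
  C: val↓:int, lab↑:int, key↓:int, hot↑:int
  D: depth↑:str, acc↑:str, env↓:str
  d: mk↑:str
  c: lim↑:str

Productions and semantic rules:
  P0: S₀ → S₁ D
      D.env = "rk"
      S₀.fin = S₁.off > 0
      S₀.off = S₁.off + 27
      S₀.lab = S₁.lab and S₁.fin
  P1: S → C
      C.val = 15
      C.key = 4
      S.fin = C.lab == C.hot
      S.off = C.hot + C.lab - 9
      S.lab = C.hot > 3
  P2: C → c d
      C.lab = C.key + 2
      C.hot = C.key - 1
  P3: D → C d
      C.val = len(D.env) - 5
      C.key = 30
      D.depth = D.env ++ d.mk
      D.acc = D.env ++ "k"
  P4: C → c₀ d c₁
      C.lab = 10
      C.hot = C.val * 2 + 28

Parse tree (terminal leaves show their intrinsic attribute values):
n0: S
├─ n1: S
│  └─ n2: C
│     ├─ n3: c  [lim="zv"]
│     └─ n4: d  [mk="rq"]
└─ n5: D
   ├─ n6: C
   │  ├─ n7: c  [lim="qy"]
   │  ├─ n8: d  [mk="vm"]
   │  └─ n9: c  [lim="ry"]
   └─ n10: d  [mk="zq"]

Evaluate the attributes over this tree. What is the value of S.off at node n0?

1. n2.val = 15  [15]
2. n2.key = 4  [4]
3. n3.lim = "zv"  [terminal]
4. n4.mk = "rq"  [terminal]
5. n2.lab = 6  [C.key + 2]
6. n2.hot = 3  [C.key - 1]
7. n1.fin = false  [C.lab == C.hot]
8. n1.off = 0  [C.hot + C.lab - 9]
9. n1.lab = false  [C.hot > 3]
10. n5.env = "rk"  ["rk"]
11. n6.val = -3  [len(D.env) - 5]
12. n6.key = 30  [30]
13. n7.lim = "qy"  [terminal]
14. n8.mk = "vm"  [terminal]
15. n9.lim = "ry"  [terminal]
16. n6.lab = 10  [10]
17. n6.hot = 22  [C.val * 2 + 28]
18. n10.mk = "zq"  [terminal]
19. n5.depth = "rkzq"  [D.env ++ d.mk]
20. n5.acc = "rkk"  [D.env ++ "k"]
21. n0.fin = false  [S₁.off > 0]
22. n0.off = 27  [S₁.off + 27]
23. n0.lab = false  [S₁.lab and S₁.fin]

27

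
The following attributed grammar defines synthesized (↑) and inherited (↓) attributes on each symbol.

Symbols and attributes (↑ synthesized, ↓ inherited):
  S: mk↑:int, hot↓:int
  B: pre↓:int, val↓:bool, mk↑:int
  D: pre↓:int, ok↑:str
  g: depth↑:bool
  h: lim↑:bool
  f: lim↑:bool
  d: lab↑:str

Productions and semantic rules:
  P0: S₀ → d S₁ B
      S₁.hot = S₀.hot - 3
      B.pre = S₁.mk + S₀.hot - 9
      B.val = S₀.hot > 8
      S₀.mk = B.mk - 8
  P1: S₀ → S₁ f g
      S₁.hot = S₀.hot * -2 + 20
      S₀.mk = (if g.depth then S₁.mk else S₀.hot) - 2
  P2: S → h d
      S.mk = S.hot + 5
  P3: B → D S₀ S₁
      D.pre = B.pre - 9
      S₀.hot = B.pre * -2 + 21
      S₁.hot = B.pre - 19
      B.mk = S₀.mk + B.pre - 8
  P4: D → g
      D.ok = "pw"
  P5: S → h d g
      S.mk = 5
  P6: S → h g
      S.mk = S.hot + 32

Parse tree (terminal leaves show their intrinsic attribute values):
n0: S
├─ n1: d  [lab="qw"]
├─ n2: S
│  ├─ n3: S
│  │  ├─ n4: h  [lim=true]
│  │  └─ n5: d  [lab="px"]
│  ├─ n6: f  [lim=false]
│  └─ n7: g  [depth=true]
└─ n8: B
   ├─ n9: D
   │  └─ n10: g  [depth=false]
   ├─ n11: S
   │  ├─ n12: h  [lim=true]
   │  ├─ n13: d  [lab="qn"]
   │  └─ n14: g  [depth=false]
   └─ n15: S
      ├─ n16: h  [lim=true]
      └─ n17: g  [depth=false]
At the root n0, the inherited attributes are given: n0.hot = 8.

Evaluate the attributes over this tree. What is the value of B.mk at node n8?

1. n0.hot = 8  [given at root]
2. n1.lab = "qw"  [terminal]
3. n2.hot = 5  [S₀.hot - 3]
4. n3.hot = 10  [S₀.hot * -2 + 20]
5. n4.lim = true  [terminal]
6. n5.lab = "px"  [terminal]
7. n3.mk = 15  [S.hot + 5]
8. n6.lim = false  [terminal]
9. n7.depth = true  [terminal]
10. n2.mk = 13  [(if g.depth then S₁.mk else S₀.hot) - 2]
11. n8.pre = 12  [S₁.mk + S₀.hot - 9]
12. n8.val = false  [S₀.hot > 8]
13. n9.pre = 3  [B.pre - 9]
14. n10.depth = false  [terminal]
15. n9.ok = "pw"  ["pw"]
16. n11.hot = -3  [B.pre * -2 + 21]
17. n12.lim = true  [terminal]
18. n13.lab = "qn"  [terminal]
19. n14.depth = false  [terminal]
20. n11.mk = 5  [5]
21. n15.hot = -7  [B.pre - 19]
22. n16.lim = true  [terminal]
23. n17.depth = false  [terminal]
24. n15.mk = 25  [S.hot + 32]
25. n8.mk = 9  [S₀.mk + B.pre - 8]
26. n0.mk = 1  [B.mk - 8]

9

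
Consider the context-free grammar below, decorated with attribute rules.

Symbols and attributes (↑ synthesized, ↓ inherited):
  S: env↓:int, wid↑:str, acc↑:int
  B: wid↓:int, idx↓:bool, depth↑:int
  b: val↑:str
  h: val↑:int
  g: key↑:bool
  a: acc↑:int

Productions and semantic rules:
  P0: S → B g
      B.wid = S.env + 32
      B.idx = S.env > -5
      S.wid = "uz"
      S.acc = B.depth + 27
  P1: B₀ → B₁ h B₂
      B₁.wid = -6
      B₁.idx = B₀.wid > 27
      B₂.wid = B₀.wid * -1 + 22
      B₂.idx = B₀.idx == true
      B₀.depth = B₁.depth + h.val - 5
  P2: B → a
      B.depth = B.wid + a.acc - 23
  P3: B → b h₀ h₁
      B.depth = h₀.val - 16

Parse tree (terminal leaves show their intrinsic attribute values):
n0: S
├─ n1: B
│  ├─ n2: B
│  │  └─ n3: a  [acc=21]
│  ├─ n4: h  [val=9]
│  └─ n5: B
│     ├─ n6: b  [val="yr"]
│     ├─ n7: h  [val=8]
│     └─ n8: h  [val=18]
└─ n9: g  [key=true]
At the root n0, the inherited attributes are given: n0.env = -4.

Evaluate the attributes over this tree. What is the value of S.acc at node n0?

1. n0.env = -4  [given at root]
2. n1.wid = 28  [S.env + 32]
3. n1.idx = true  [S.env > -5]
4. n2.wid = -6  [-6]
5. n2.idx = true  [B₀.wid > 27]
6. n3.acc = 21  [terminal]
7. n2.depth = -8  [B.wid + a.acc - 23]
8. n4.val = 9  [terminal]
9. n5.wid = -6  [B₀.wid * -1 + 22]
10. n5.idx = true  [B₀.idx == true]
11. n6.val = "yr"  [terminal]
12. n7.val = 8  [terminal]
13. n8.val = 18  [terminal]
14. n5.depth = -8  [h₀.val - 16]
15. n1.depth = -4  [B₁.depth + h.val - 5]
16. n9.key = true  [terminal]
17. n0.wid = "uz"  ["uz"]
18. n0.acc = 23  [B.depth + 27]

23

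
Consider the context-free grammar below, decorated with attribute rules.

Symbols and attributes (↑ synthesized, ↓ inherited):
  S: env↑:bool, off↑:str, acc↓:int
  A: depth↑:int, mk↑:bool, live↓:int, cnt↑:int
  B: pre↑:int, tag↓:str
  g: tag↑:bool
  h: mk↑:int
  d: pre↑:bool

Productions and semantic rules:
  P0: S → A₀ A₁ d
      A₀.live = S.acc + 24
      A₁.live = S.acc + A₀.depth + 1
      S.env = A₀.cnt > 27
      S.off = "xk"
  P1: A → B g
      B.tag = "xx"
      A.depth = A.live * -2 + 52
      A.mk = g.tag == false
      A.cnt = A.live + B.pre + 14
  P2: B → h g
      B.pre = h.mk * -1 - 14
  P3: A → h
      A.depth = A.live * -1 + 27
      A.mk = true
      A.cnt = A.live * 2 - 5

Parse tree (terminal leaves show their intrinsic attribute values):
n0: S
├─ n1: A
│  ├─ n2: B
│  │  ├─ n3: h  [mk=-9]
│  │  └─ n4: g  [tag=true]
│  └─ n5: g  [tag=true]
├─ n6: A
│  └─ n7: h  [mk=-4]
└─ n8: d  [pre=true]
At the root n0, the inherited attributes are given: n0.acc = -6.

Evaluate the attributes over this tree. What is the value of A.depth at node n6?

1. n0.acc = -6  [given at root]
2. n1.live = 18  [S.acc + 24]
3. n2.tag = "xx"  ["xx"]
4. n3.mk = -9  [terminal]
5. n4.tag = true  [terminal]
6. n2.pre = -5  [h.mk * -1 - 14]
7. n5.tag = true  [terminal]
8. n1.depth = 16  [A.live * -2 + 52]
9. n1.mk = false  [g.tag == false]
10. n1.cnt = 27  [A.live + B.pre + 14]
11. n6.live = 11  [S.acc + A₀.depth + 1]
12. n7.mk = -4  [terminal]
13. n6.depth = 16  [A.live * -1 + 27]
14. n6.mk = true  [true]
15. n6.cnt = 17  [A.live * 2 - 5]
16. n8.pre = true  [terminal]
17. n0.env = false  [A₀.cnt > 27]
18. n0.off = "xk"  ["xk"]

16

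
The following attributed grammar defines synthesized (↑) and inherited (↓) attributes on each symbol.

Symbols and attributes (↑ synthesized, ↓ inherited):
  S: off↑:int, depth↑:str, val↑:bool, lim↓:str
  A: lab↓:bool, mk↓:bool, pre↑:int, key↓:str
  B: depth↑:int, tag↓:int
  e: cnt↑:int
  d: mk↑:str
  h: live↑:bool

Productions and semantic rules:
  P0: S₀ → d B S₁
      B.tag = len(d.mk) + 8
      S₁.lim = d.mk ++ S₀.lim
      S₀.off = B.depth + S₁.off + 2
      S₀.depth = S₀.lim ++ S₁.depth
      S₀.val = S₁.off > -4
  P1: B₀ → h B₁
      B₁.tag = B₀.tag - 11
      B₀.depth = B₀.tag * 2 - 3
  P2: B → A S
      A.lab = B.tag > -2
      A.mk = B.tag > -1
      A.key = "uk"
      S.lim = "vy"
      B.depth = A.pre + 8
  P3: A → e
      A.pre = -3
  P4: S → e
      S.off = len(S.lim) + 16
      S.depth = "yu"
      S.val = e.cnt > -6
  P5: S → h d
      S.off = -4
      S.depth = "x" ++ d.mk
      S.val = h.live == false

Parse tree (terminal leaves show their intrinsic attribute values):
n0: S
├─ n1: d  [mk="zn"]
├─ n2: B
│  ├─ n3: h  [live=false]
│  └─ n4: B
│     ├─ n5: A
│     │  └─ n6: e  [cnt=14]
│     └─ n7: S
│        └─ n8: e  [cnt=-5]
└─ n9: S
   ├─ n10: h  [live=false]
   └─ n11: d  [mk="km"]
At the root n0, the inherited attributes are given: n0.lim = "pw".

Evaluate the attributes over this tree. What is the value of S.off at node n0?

1. n0.lim = "pw"  [given at root]
2. n1.mk = "zn"  [terminal]
3. n2.tag = 10  [len(d.mk) + 8]
4. n3.live = false  [terminal]
5. n4.tag = -1  [B₀.tag - 11]
6. n5.lab = true  [B.tag > -2]
7. n5.mk = false  [B.tag > -1]
8. n5.key = "uk"  ["uk"]
9. n6.cnt = 14  [terminal]
10. n5.pre = -3  [-3]
11. n7.lim = "vy"  ["vy"]
12. n8.cnt = -5  [terminal]
13. n7.off = 18  [len(S.lim) + 16]
14. n7.depth = "yu"  ["yu"]
15. n7.val = true  [e.cnt > -6]
16. n4.depth = 5  [A.pre + 8]
17. n2.depth = 17  [B₀.tag * 2 - 3]
18. n9.lim = "znpw"  [d.mk ++ S₀.lim]
19. n10.live = false  [terminal]
20. n11.mk = "km"  [terminal]
21. n9.off = -4  [-4]
22. n9.depth = "xkm"  ["x" ++ d.mk]
23. n9.val = true  [h.live == false]
24. n0.off = 15  [B.depth + S₁.off + 2]
25. n0.depth = "pwxkm"  [S₀.lim ++ S₁.depth]
26. n0.val = false  [S₁.off > -4]

15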